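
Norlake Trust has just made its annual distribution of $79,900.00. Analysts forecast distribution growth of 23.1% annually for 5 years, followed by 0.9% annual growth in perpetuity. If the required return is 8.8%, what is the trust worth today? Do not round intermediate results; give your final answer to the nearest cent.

$2479650.74

D_1 = 98356.90000
D_2 = 121077.34390
D_3 = 149046.21034
D_4 = 183475.88493
D_5 = 225858.81435
Terminal value at year 5: TV = D_5×(1+g_2)/(r−g_2) = 227891.54368/0.079 = 2884703.08453
P_0 = D_1/(1+r)^1 + D_2/(1+r)^2 + D_3/(1+r)^3 + D_4/(1+r)^4 + D_5/(1+r)^5 + TV/(1+r)^5
    = 90401.56250 + 102283.38551 + 115726.88195 + 130937.30853 + 148146.89964 + 1892154.70550 = 2479650.74363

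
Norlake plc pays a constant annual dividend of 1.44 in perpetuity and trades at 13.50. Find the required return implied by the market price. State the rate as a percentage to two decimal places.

10.67%

P = C/r ⇒ r = C/P = 1.44/13.50 = 0.106667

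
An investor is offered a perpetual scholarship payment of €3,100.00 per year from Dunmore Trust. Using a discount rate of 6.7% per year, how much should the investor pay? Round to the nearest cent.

€46268.66

Level perpetuity: PV = C / r = €3,100.00 / 0.067 = €46,268.66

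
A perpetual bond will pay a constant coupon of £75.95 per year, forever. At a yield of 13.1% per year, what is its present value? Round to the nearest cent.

Level perpetuity: PV = C / r = £75.95 / 0.131 = £579.77

£579.77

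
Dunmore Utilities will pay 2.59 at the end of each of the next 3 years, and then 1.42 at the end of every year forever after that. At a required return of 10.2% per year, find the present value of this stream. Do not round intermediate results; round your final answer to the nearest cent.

16.82

PV of 3-year annuity: 2.59 × [1 − (1+0.102)^−3] / 0.102 = 6.41834
Perpetuity value at year 3: 1.42 / 0.102 = 13.92157
PV of perpetuity: 13.92157 / (1+0.102)^3 = 10.40264
Total PV = 6.41834 + 10.40264 = 16.82097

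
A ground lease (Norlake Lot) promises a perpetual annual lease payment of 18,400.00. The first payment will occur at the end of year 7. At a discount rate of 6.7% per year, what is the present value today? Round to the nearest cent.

Value at end of year 6: C / r = 18,400.00 / 0.067 = 274,626.8657
Discount to today: PV = 274,626.8657 / (1 + 0.067)^6 = 274,626.8657 / 1.475661 = 186,104.34

186104.34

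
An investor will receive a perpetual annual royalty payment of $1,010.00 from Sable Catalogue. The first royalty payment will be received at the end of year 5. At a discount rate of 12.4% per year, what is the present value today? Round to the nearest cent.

Value at end of year 4: C / r = $1,010.00 / 0.124 = $8,145.1613
Discount to today: PV = $8,145.1613 / (1 + 0.124)^4 = $8,145.1613 / 1.596119 = $5,103.10

$5103.10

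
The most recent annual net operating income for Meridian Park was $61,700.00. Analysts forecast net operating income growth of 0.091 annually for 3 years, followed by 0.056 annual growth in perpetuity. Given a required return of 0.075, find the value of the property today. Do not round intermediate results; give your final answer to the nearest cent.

D_1 = 67314.70000
D_2 = 73440.33770
D_3 = 80123.40843
Terminal value at year 3: TV = D_3×(1+g_2)/(r−g_2) = 84610.31930/0.019 = 4453174.70015
P_0 = D_1/(1+r)^1 + D_2/(1+r)^2 + D_3/(1+r)^3 + TV/(1+r)^3
    = 62618.32558 + 63550.31926 + 64496.18448 + 3584630.04276 = 3775294.87208

$3775294.87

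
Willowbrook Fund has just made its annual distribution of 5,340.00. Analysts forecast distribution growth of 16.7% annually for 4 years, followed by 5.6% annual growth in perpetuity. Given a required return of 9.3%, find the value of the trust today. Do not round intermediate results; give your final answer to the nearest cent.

D_1 = 6231.78000
D_2 = 7272.48726
D_3 = 8486.99263
D_4 = 9904.32040
Terminal value at year 4: TV = D_4×(1+g_2)/(r−g_2) = 10458.96234/0.037 = 282674.65796
P_0 = D_1/(1+r)^1 + D_2/(1+r)^2 + D_3/(1+r)^3 + D_4/(1+r)^4 + TV/(1+r)^4
    = 5701.53705 + 6087.55146 + 6499.70041 + 6939.75332 + 198064.31101 = 223292.85325

223292.85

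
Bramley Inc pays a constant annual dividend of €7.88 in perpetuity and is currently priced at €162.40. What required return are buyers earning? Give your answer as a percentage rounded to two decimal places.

P = C/r ⇒ r = C/P = €7.88/€162.40 = 0.048522

4.85%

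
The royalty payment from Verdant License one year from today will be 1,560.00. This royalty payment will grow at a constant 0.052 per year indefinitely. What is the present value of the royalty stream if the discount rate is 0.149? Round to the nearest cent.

16082.47

Growing perpetuity: P = D₁ / (r − g) = 1,560.0000 / (0.149 − 0.052) = 16,082.47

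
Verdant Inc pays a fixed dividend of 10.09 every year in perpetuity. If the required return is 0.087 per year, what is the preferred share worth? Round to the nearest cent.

Level perpetuity: PV = C / r = 10.09 / 0.087 = 115.98

115.98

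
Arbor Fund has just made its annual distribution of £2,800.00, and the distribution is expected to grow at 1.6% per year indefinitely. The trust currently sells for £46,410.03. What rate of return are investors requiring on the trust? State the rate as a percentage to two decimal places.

D₁ = £2,800.00 × 1.016 = £2,844.8000
P = D₁/(r − g) ⇒ r = D₁/P + g = £2,844.8000/£46,410.03 + 0.016 = 0.061297 + 0.016 = 0.077297

7.73%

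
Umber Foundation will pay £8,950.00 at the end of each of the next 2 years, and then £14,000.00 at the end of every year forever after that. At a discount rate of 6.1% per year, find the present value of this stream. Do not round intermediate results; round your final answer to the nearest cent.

£220262.52

PV of 2-year annuity: £8,950.00 × [1 − (1+0.061)^−2] / 0.061 = 16385.89846
Perpetuity value at year 2: £14,000.00 / 0.061 = 229508.19672
PV of perpetuity: 229508.19672 / (1+0.061)^2 = 203876.62371
Total PV = 16385.89846 + 203876.62371 = 220262.52217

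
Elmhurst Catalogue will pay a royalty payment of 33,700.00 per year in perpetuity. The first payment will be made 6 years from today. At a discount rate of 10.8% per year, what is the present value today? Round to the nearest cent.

186856.13

Value at end of year 5: C / r = 33,700.00 / 0.108 = 312,037.0370
Discount to today: PV = 312,037.0370 / (1 + 0.108)^5 = 312,037.0370 / 1.669932 = 186,856.13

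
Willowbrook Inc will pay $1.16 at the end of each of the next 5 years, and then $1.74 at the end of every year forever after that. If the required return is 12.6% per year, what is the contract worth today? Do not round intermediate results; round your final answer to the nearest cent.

PV of 5-year annuity: $1.16 × [1 − (1+0.126)^−5] / 0.126 = 4.12013
Perpetuity value at year 5: $1.74 / 0.126 = 13.80952
PV of perpetuity: 13.80952 / (1+0.126)^5 = 7.62934
Total PV = 4.12013 + 7.62934 = 11.74946

$11.75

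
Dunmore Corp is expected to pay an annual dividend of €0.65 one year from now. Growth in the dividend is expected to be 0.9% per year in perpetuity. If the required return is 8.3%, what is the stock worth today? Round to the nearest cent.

€8.78

Growing perpetuity: P = D₁ / (r − g) = €0.6500 / (0.083 − 0.009) = €8.78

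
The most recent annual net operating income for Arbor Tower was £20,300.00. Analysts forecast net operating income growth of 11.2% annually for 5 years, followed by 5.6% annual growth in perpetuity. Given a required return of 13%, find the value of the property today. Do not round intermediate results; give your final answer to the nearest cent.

£364088.90

D_1 = 22573.60000
D_2 = 25101.84320
D_3 = 27913.24964
D_4 = 31039.53360
D_5 = 34515.96136
Terminal value at year 5: TV = D_5×(1+g_2)/(r−g_2) = 36448.85520/0.074 = 492552.09726
P_0 = D_1/(1+r)^1 + D_2/(1+r)^2 + D_3/(1+r)^3 + D_4/(1+r)^4 + D_5/(1+r)^5 + TV/(1+r)^5
    = 19976.63717 + 19658.42525 + 19345.28219 + 19037.12725 + 18733.88098 + 267337.54478 = 364088.89763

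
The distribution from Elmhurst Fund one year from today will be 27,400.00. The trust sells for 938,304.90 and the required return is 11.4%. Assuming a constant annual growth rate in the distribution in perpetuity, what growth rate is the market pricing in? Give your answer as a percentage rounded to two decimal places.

P = D₁/(r−g) ⇒ g = r − D₁/P = 0.114 − 27,400.00/938,304.90 = 0.084798

8.48%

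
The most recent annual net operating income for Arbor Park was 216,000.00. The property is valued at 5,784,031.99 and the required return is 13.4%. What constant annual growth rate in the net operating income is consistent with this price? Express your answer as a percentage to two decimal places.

P = D₀(1+g)/(r−g) ⇒ P(r−g) = D₀(1+g) ⇒ g(P+D₀) = P·r − D₀
g = (P·r − D₀)/(P + D₀) = (5,784,031.99×0.134 − 216,000.00) / (5,784,031.99 + 216,000.00) = 0.093176

9.32%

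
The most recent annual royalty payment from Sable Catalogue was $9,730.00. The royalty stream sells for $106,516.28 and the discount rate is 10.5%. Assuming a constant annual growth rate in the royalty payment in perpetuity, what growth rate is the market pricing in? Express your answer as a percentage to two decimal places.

1.25%

P = D₀(1+g)/(r−g) ⇒ P(r−g) = D₀(1+g) ⇒ g(P+D₀) = P·r − D₀
g = (P·r − D₀)/(P + D₀) = ($106,516.28×0.105 − $9,730.00) / ($106,516.28 + $9,730.00) = 0.012510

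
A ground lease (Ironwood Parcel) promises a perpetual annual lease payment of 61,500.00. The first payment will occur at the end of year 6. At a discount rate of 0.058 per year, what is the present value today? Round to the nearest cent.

Value at end of year 5: C / r = 61,500.00 / 0.058 = 1,060,344.8276
Discount to today: PV = 1,060,344.8276 / (1 + 0.058)^5 = 1,060,344.8276 / 1.325648 = 799,868.85

799868.85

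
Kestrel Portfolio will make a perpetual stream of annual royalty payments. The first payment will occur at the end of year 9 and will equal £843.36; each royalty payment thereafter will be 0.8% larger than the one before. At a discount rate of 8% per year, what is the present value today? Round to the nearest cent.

£6328.35

Value at end of year 8: C₁ / (r − g) = £843.36 / (0.08 − 0.008) = £11,713.3333
Discount to today: PV = £11,713.3333 / (1 + 0.08)^8 = £11,713.3333 / 1.850930 = £6,328.35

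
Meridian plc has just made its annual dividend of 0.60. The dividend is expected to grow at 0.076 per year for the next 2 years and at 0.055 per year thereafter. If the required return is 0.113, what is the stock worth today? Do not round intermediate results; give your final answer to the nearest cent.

D_1 = 0.64560
D_2 = 0.69467
Terminal value at year 2: TV = D_2×(1+g_2)/(r−g_2) = 0.73287/0.058 = 12.63573
P_0 = D_1/(1+r)^1 + D_2/(1+r)^2 + TV/(1+r)^2
    = 0.58005 + 0.56077 + 10.20023 = 11.34105

11.34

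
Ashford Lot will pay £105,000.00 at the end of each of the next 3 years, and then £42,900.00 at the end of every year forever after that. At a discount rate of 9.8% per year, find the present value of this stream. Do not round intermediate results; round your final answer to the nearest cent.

PV of 3-year annuity: £105,000.00 × [1 − (1+0.098)^−3] / 0.098 = 262041.61176
Perpetuity value at year 3: £42,900.00 / 0.098 = 437755.10204
PV of perpetuity: 437755.10204 / (1+0.098)^3 = 330692.38638
Total PV = 262041.61176 + 330692.38638 = 592733.99814

£592734.00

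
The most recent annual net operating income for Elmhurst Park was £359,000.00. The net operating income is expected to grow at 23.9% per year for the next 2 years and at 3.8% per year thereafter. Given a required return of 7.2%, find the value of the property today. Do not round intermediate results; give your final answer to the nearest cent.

D_1 = 444801.00000
D_2 = 551108.43900
Terminal value at year 2: TV = D_2×(1+g_2)/(r−g_2) = 572050.55968/0.034 = 16825016.46124
P_0 = D_1/(1+r)^1 + D_2/(1+r)^2 + TV/(1+r)^2
    = 414926.30597 + 479565.01222 + 14640837.72593 = 15535329.04412

£15535329.04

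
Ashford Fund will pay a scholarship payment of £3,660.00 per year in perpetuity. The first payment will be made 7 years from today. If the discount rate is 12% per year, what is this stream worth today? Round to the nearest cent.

Value at end of year 6: C / r = £3,660.00 / 0.12 = £30,500.0000
Discount to today: PV = £30,500.0000 / (1 + 0.12)^6 = £30,500.0000 / 1.973823 = £15,452.25

£15452.25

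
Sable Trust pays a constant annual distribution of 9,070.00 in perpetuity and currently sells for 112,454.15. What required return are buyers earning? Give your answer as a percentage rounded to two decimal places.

8.07%

P = C/r ⇒ r = C/P = 9,070.00/112,454.15 = 0.080655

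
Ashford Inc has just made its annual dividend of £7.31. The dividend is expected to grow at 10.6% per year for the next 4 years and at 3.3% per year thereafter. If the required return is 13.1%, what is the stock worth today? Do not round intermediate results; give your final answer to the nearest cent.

D_1 = 8.08486
D_2 = 8.94186
D_3 = 9.88969
D_4 = 10.93800
Terminal value at year 4: TV = D_4×(1+g_2)/(r−g_2) = 11.29895/0.098 = 115.29544
P_0 = D_1/(1+r)^1 + D_2/(1+r)^2 + D_3/(1+r)^3 + D_4/(1+r)^4 + TV/(1+r)^4
    = 7.14842 + 6.99041 + 6.83589 + 6.68479 + 70.46309 = 98.12259

£98.12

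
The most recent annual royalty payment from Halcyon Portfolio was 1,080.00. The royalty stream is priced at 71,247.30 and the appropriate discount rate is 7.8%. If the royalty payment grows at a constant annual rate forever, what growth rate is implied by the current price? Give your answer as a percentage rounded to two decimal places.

P = D₀(1+g)/(r−g) ⇒ P(r−g) = D₀(1+g) ⇒ g(P+D₀) = P·r − D₀
g = (P·r − D₀)/(P + D₀) = (71,247.30×0.078 − 1,080.00) / (71,247.30 + 1,080.00) = 0.061903

6.19%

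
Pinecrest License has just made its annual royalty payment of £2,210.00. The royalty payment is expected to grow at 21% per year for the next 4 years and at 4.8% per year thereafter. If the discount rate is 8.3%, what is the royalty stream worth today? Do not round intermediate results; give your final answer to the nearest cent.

D_1 = 2674.10000
D_2 = 3235.66100
D_3 = 3915.14981
D_4 = 4737.33127
Terminal value at year 4: TV = D_4×(1+g_2)/(r−g_2) = 4964.72317/0.035 = 141849.23346
P_0 = D_1/(1+r)^1 + D_2/(1+r)^2 + D_3/(1+r)^3 + D_4/(1+r)^4 + TV/(1+r)^4
    = 2469.15974 + 2758.71033 + 3082.21560 + 3443.65732 + 103112.93927 = 114866.68227

£114866.68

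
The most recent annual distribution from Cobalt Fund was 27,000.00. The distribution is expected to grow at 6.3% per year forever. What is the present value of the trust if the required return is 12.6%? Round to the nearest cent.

455571.43

D₁ = D₀ × (1 + g) = 27,000.00 × 1.063 = 28,701.0000
Growing perpetuity: P = D₁ / (r − g) = 28,701.0000 / (0.126 − 0.063) = 455,571.43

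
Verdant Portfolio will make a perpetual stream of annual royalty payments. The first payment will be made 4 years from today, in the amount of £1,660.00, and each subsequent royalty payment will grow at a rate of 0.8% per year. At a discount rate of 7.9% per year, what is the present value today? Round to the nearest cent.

£18611.67

Value at end of year 3: C₁ / (r − g) = £1,660.00 / (0.079 − 0.008) = £23,380.2817
Discount to today: PV = £23,380.2817 / (1 + 0.079)^3 = £23,380.2817 / 1.256216 = £18,611.67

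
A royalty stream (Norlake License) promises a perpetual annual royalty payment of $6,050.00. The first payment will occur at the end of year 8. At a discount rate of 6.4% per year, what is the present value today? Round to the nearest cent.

$61232.78

Value at end of year 7: C / r = $6,050.00 / 0.064 = $94,531.2500
Discount to today: PV = $94,531.2500 / (1 + 0.064)^7 = $94,531.2500 / 1.543801 = $61,232.78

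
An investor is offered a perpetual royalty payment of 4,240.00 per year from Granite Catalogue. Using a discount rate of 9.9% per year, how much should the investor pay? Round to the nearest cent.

42828.28

Level perpetuity: PV = C / r = 4,240.00 / 0.099 = 42,828.28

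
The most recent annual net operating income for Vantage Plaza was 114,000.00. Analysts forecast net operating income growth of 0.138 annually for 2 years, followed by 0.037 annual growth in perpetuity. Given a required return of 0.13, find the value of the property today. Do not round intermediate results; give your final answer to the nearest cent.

1519650.70

D_1 = 129732.00000
D_2 = 147635.01600
Terminal value at year 2: TV = D_2×(1+g_2)/(r−g_2) = 153097.51159/0.093 = 1646209.80206
P_0 = D_1/(1+r)^1 + D_2/(1+r)^2 + TV/(1+r)^2
    = 114807.07965 + 115619.87313 + 1289223.74662 = 1519650.69940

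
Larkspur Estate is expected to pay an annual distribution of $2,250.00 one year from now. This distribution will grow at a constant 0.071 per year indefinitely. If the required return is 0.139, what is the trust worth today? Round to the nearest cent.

$33088.24

Growing perpetuity: P = D₁ / (r − g) = $2,250.0000 / (0.139 − 0.071) = $33,088.24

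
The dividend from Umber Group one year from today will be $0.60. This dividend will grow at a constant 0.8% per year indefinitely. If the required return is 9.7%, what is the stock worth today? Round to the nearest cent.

Growing perpetuity: P = D₁ / (r − g) = $0.6000 / (0.097 − 0.008) = $6.74

$6.74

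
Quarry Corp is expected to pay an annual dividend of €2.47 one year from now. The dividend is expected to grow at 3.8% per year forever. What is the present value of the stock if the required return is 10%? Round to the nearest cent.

Growing perpetuity: P = D₁ / (r − g) = €2.4700 / (0.1 − 0.038) = €39.84

€39.84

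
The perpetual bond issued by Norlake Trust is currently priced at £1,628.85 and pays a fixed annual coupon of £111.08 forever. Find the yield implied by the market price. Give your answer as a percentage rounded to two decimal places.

6.82%

P = C/r ⇒ r = C/P = £111.08/£1,628.85 = 0.068195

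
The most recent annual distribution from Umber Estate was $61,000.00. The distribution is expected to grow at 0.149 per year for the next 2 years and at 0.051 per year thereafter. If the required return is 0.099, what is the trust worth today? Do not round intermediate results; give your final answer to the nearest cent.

D_1 = 70089.00000
D_2 = 80532.26100
Terminal value at year 2: TV = D_2×(1+g_2)/(r−g_2) = 84639.40631/0.048 = 1763320.96481
P_0 = D_1/(1+r)^1 + D_2/(1+r)^2 + TV/(1+r)^2
    = 63775.25023 + 66676.76298 + 1459943.28934 = 1590395.30255

$1590395.30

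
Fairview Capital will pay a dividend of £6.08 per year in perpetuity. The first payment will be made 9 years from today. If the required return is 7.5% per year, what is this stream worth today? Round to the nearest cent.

Value at end of year 8: C / r = £6.08 / 0.075 = £81.0667
Discount to today: PV = £81.0667 / (1 + 0.075)^8 = £81.0667 / 1.783478 = £45.45

£45.45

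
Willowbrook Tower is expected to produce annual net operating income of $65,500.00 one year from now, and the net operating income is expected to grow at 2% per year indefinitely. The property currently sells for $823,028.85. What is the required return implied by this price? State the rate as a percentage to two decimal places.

P = D₁/(r − g) ⇒ r = D₁/P + g = $65,500.0000/$823,028.85 + 0.02 = 0.079584 + 0.02 = 0.099584

9.96%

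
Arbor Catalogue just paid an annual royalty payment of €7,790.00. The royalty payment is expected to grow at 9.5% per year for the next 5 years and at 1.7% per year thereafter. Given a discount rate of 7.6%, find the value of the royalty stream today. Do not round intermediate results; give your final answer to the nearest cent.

D_1 = 8530.05000
D_2 = 9340.40475
D_3 = 10227.74320
D_4 = 11199.37881
D_5 = 12263.31979
Terminal value at year 5: TV = D_5×(1+g_2)/(r−g_2) = 12471.79623/0.059 = 211386.37675
P_0 = D_1/(1+r)^1 + D_2/(1+r)^2 + D_3/(1+r)^3 + D_4/(1+r)^4 + D_5/(1+r)^5 + TV/(1+r)^5
    = 7927.55576 + 8067.54048 + 8209.99705 + 8354.96912 + 8502.50110 + 146560.06137 = 187622.62489

€187622.62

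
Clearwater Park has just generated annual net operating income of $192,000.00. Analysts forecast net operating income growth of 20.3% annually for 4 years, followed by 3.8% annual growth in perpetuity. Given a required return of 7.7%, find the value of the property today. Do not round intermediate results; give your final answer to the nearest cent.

$8975356.98

D_1 = 230976.00000
D_2 = 277864.12800
D_3 = 334270.54598
D_4 = 402127.46682
Terminal value at year 4: TV = D_4×(1+g_2)/(r−g_2) = 417408.31056/0.039 = 10702777.19379
P_0 = D_1/(1+r)^1 + D_2/(1+r)^2 + D_3/(1+r)^3 + D_4/(1+r)^4 + TV/(1+r)^4
    = 214462.39554 + 239552.70366 + 267578.36815 + 298882.80119 + 7954880.70871 = 8975356.97726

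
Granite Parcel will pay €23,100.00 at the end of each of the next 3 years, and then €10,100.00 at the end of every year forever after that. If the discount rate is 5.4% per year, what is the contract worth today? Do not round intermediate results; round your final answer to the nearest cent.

PV of 3-year annuity: €23,100.00 × [1 − (1+0.054)^−3] / 0.054 = 62438.48188
Perpetuity value at year 3: €10,100.00 / 0.054 = 187037.03704
PV of perpetuity: 187037.03704 / (1+0.054)^3 = 159737.09474
Total PV = 62438.48188 + 159737.09474 = 222175.57662

€222175.58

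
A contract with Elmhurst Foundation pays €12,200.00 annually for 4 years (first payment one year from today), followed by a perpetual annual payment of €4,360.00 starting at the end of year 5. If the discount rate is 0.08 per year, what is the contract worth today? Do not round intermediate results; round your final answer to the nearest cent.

PV of 4-year annuity: €12,200.00 × [1 − (1+0.08)^−4] / 0.08 = 40407.94745
Perpetuity value at year 4: €4,360.00 / 0.08 = 54500.00000
PV of perpetuity: 54500.00000 / (1+0.08)^4 = 40059.12698
Total PV = 40407.94745 + 40059.12698 = 80467.07443

€80467.07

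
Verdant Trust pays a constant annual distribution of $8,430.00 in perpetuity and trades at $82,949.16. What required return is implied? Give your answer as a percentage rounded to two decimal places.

10.16%

P = C/r ⇒ r = C/P = $8,430.00/$82,949.16 = 0.101629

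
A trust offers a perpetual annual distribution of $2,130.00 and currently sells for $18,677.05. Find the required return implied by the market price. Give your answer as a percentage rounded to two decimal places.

P = C/r ⇒ r = C/P = $2,130.00/$18,677.05 = 0.114044

11.40%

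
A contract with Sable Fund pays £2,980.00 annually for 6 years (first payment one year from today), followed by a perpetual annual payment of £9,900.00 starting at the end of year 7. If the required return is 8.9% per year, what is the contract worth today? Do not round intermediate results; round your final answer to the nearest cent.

PV of 6-year annuity: £2,980.00 × [1 − (1+0.089)^−6] / 0.089 = 13407.98775
Perpetuity value at year 6: £9,900.00 / 0.089 = 111235.95506
PV of perpetuity: 111235.95506 / (1+0.089)^6 = 66692.64005
Total PV = 13407.98775 + 66692.64005 = 80100.62780

£80100.63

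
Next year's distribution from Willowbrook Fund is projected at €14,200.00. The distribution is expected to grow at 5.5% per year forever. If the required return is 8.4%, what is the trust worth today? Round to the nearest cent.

€489655.17

Growing perpetuity: P = D₁ / (r − g) = €14,200.0000 / (0.084 − 0.055) = €489,655.17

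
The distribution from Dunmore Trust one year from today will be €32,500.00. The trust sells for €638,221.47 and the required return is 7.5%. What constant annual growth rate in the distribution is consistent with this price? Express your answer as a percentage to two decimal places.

2.41%

P = D₁/(r−g) ⇒ g = r − D₁/P = 0.075 − €32,500.00/€638,221.47 = 0.024077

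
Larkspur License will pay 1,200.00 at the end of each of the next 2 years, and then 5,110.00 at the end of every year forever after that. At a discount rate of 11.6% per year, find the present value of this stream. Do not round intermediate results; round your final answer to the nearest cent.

PV of 2-year annuity: 1,200.00 × [1 − (1+0.116)^−2] / 0.116 = 2038.77134
Perpetuity value at year 2: 5,110.00 / 0.116 = 44051.72414
PV of perpetuity: 44051.72414 / (1+0.116)^2 = 35369.95618
Total PV = 2038.77134 + 35369.95618 = 37408.72752

37408.73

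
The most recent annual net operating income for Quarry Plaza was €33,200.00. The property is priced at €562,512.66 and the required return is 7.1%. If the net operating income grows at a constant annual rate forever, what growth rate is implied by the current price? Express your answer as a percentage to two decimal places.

P = D₀(1+g)/(r−g) ⇒ P(r−g) = D₀(1+g) ⇒ g(P+D₀) = P·r − D₀
g = (P·r − D₀)/(P + D₀) = (€562,512.66×0.071 − €33,200.00) / (€562,512.66 + €33,200.00) = 0.011311

1.13%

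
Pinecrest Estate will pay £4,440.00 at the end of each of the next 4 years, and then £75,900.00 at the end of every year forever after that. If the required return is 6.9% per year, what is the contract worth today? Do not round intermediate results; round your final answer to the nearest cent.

PV of 4-year annuity: £4,440.00 × [1 − (1+0.069)^−4] / 0.069 = 15073.23164
Perpetuity value at year 4: £75,900.00 / 0.069 = 1100000.00000
PV of perpetuity: 1100000.00000 / (1+0.069)^4 = 842329.21593
Total PV = 15073.23164 + 842329.21593 = 857402.44757

£857402.45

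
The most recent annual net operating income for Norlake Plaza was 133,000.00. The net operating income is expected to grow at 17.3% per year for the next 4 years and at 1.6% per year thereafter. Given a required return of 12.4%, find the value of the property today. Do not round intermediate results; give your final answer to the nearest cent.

2076613.15

D_1 = 156009.00000
D_2 = 182998.55700
D_3 = 214657.30736
D_4 = 251793.02153
Terminal value at year 4: TV = D_4×(1+g_2)/(r−g_2) = 255821.70988/0.108 = 2368719.53592
P_0 = D_1/(1+r)^1 + D_2/(1+r)^2 + D_3/(1+r)^3 + D_4/(1+r)^4 + TV/(1+r)^4
    = 138798.04270 + 144848.84706 + 151163.43203 + 157753.29695 + 1484049.53424 = 2076613.15297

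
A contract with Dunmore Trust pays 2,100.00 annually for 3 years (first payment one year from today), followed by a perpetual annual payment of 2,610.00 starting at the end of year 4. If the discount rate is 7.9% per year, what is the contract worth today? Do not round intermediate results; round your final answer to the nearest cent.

PV of 3-year annuity: 2,100.00 × [1 − (1+0.079)^−3] / 0.079 = 5421.68376
Perpetuity value at year 3: 2,610.00 / 0.079 = 33037.97468
PV of perpetuity: 33037.97468 / (1+0.079)^3 = 26299.59629
Total PV = 5421.68376 + 26299.59629 = 31721.28006

31721.28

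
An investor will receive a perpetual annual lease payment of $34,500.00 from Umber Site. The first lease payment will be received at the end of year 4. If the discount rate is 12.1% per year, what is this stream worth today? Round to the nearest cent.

Value at end of year 3: C / r = $34,500.00 / 0.121 = $285,123.9669
Discount to today: PV = $285,123.9669 / (1 + 0.121)^3 = $285,123.9669 / 1.408695 = $202,402.97

$202402.97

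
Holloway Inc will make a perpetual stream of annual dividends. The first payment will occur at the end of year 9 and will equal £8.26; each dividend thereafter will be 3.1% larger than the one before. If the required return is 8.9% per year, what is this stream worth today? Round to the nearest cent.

Value at end of year 8: C₁ / (r − g) = £8.26 / (0.089 − 0.031) = £142.4138
Discount to today: PV = £142.4138 / (1 + 0.089)^8 = £142.4138 / 1.977985 = £72.00

£72.00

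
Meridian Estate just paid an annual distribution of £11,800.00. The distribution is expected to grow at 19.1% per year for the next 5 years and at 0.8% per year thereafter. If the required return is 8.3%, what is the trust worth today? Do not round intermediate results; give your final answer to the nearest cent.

£334273.13

D_1 = 14053.80000
D_2 = 16738.07580
D_3 = 19935.04828
D_4 = 23742.64250
D_5 = 28277.48722
Terminal value at year 5: TV = D_5×(1+g_2)/(r−g_2) = 28503.70711/0.075 = 380049.42818
P_0 = D_1/(1+r)^1 + D_2/(1+r)^2 + D_3/(1+r)^3 + D_4/(1+r)^4 + D_5/(1+r)^5 + TV/(1+r)^5
    = 12976.73130 + 14270.80977 + 15693.93761 + 17258.98402 + 18980.10154 + 255092.56476 = 334273.12901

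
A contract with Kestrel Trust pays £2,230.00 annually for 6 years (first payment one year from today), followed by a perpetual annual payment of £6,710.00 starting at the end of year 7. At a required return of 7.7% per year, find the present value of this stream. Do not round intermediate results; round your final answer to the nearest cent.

£66242.51

PV of 6-year annuity: £2,230.00 × [1 − (1+0.077)^−6] / 0.077 = 10403.51978
Perpetuity value at year 6: £6,710.00 / 0.077 = 87142.85714
PV of perpetuity: 87142.85714 / (1+0.077)^6 = 55838.99269
Total PV = 10403.51978 + 55838.99269 = 66242.51247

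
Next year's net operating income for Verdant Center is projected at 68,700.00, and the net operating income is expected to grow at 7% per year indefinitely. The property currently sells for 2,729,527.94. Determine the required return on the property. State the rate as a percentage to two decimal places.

P = D₁/(r − g) ⇒ r = D₁/P + g = 68,700.0000/2,729,527.94 + 0.07 = 0.025169 + 0.07 = 0.095169

9.52%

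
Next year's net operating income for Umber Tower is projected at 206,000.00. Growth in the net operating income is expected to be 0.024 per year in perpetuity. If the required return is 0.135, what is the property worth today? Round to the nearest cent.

Growing perpetuity: P = D₁ / (r − g) = 206,000.0000 / (0.135 − 0.024) = 1,855,855.86

1855855.86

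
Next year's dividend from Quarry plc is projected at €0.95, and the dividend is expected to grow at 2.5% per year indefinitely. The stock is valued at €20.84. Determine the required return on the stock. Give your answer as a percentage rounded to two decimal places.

7.06%

P = D₁/(r − g) ⇒ r = D₁/P + g = €0.9500/€20.84 + 0.025 = 0.045585 + 0.025 = 0.070585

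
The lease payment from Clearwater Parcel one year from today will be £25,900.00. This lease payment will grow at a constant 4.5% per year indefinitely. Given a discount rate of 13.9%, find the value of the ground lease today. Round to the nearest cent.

Growing perpetuity: P = D₁ / (r − g) = £25,900.0000 / (0.139 − 0.045) = £275,531.91

£275531.91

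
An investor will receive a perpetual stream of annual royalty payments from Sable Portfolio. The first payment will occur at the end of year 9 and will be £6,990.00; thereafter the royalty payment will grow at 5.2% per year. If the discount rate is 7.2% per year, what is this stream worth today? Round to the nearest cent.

£200395.93

Value at end of year 8: C₁ / (r − g) = £6,990.00 / (0.072 − 0.052) = £349,500.0000
Discount to today: PV = £349,500.0000 / (1 + 0.072)^8 = £349,500.0000 / 1.744047 = £200,395.93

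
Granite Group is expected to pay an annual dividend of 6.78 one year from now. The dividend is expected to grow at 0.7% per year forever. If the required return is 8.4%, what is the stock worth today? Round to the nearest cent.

Growing perpetuity: P = D₁ / (r − g) = 6.7800 / (0.084 − 0.007) = 88.05

88.05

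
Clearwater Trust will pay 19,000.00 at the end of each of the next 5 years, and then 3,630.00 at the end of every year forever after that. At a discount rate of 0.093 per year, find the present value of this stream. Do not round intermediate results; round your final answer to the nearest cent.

PV of 5-year annuity: 19,000.00 × [1 − (1+0.093)^−5] / 0.093 = 73331.67384
Perpetuity value at year 5: 3,630.00 / 0.093 = 39032.25806
PV of perpetuity: 39032.25806 / (1+0.093)^5 = 25022.04880
Total PV = 73331.67384 + 25022.04880 = 98353.72264

98353.72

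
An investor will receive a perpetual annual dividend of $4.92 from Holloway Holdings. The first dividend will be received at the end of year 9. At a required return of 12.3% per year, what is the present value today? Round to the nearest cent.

$15.81

Value at end of year 8: C / r = $4.92 / 0.123 = $40.0000
Discount to today: PV = $40.0000 / (1 + 0.123)^8 = $40.0000 / 2.529520 = $15.81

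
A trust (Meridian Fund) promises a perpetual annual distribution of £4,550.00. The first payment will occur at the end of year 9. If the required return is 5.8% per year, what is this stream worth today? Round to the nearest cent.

Value at end of year 8: C / r = £4,550.00 / 0.058 = £78,448.2759
Discount to today: PV = £78,448.2759 / (1 + 0.058)^8 = £78,448.2759 / 1.569948 = £49,968.70

£49968.70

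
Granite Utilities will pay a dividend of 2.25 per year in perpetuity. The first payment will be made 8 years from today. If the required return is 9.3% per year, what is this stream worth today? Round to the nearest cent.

Value at end of year 7: C / r = 2.25 / 0.093 = 24.1935
Discount to today: PV = 24.1935 / (1 + 0.093)^7 = 24.1935 / 1.863550 = 12.98

12.98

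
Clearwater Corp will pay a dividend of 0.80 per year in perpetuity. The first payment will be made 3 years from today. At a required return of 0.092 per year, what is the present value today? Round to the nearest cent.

7.29

Value at end of year 2: C / r = 0.80 / 0.092 = 8.6957
Discount to today: PV = 8.6957 / (1 + 0.092)^2 = 8.6957 / 1.192464 = 7.29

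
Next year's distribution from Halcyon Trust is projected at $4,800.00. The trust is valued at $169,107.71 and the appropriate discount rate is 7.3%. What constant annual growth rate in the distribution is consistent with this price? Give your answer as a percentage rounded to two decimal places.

4.46%

P = D₁/(r−g) ⇒ g = r − D₁/P = 0.073 − $4,800.00/$169,107.71 = 0.044616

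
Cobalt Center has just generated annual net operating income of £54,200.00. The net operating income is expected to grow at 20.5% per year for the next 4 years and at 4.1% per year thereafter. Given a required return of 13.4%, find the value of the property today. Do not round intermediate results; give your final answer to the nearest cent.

£1026431.59

D_1 = 65311.00000
D_2 = 78699.75500
D_3 = 94833.20478
D_4 = 114274.01175
Terminal value at year 4: TV = D_4×(1+g_2)/(r−g_2) = 118959.24624/0.093 = 1279131.67995
P_0 = D_1/(1+r)^1 + D_2/(1+r)^2 + D_3/(1+r)^3 + D_4/(1+r)^4 + TV/(1+r)^4
    = 57593.47443 + 61199.41507 + 65031.12447 + 69102.73809 + 773504.84247 = 1026431.59452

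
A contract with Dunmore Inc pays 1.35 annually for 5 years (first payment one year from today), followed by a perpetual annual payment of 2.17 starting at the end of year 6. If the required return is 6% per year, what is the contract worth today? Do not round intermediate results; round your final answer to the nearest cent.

PV of 5-year annuity: 1.35 × [1 − (1+0.06)^−5] / 0.06 = 5.68669
Perpetuity value at year 5: 2.17 / 0.06 = 36.16667
PV of perpetuity: 36.16667 / (1+0.06)^5 = 27.02584
Total PV = 5.68669 + 27.02584 = 32.71253

32.71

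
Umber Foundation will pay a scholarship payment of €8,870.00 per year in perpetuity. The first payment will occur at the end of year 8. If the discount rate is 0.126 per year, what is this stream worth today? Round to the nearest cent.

Value at end of year 7: C / r = €8,870.00 / 0.126 = €70,396.8254
Discount to today: PV = €70,396.8254 / (1 + 0.126)^7 = €70,396.8254 / 2.294926 = €30,674.98

€30674.98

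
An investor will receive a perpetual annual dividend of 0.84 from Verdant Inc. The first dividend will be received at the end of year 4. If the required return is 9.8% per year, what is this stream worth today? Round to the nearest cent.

Value at end of year 3: C / r = 0.84 / 0.098 = 8.5714
Discount to today: PV = 8.5714 / (1 + 0.098)^3 = 8.5714 / 1.323753 = 6.48

6.48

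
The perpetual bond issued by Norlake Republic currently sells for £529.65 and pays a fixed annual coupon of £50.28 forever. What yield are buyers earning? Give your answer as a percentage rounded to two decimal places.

P = C/r ⇒ r = C/P = £50.28/£529.65 = 0.094931

9.49%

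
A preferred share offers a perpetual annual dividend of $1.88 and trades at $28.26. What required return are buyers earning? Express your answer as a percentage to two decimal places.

6.65%

P = C/r ⇒ r = C/P = $1.88/$28.26 = 0.066525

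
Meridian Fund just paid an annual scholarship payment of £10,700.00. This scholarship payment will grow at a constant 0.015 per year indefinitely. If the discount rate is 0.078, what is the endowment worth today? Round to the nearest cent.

£172388.89

D₁ = D₀ × (1 + g) = £10,700.00 × 1.015 = £10,860.5000
Growing perpetuity: P = D₁ / (r − g) = £10,860.5000 / (0.078 − 0.015) = £172,388.89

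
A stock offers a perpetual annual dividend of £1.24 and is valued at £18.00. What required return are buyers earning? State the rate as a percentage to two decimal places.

P = C/r ⇒ r = C/P = £1.24/£18.00 = 0.068889

6.89%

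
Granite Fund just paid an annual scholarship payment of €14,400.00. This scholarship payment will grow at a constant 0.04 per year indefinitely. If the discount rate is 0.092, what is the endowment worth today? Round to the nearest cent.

€288000.00

D₁ = D₀ × (1 + g) = €14,400.00 × 1.04 = €14,976.0000
Growing perpetuity: P = D₁ / (r − g) = €14,976.0000 / (0.092 − 0.04) = €288,000.00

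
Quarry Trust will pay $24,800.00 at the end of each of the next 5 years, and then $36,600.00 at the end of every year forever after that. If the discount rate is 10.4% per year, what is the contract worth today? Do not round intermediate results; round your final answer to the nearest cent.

PV of 5-year annuity: $24,800.00 × [1 − (1+0.104)^−5] / 0.104 = 93058.66989
Perpetuity value at year 5: $36,600.00 / 0.104 = 351923.07692
PV of perpetuity: 351923.07692 / (1+0.104)^5 = 214586.49152
Total PV = 93058.66989 + 214586.49152 = 307645.16141

$307645.16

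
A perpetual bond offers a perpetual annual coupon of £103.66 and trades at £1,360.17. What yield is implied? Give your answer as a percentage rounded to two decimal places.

7.62%

P = C/r ⇒ r = C/P = £103.66/£1,360.17 = 0.076211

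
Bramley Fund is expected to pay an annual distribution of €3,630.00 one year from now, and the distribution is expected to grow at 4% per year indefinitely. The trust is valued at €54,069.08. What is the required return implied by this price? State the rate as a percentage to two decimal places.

P = D₁/(r − g) ⇒ r = D₁/P + g = €3,630.0000/€54,069.08 + 0.04 = 0.067136 + 0.04 = 0.107136

10.71%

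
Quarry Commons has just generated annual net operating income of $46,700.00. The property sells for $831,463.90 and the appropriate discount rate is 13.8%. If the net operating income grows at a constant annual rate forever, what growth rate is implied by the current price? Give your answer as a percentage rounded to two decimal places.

P = D₀(1+g)/(r−g) ⇒ P(r−g) = D₀(1+g) ⇒ g(P+D₀) = P·r − D₀
g = (P·r − D₀)/(P + D₀) = ($831,463.90×0.138 − $46,700.00) / ($831,463.90 + $46,700.00) = 0.077482

7.75%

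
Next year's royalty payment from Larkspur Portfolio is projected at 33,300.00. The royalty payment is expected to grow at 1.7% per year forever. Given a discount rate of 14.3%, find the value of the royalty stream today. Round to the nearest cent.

264285.71

Growing perpetuity: P = D₁ / (r − g) = 33,300.0000 / (0.143 − 0.017) = 264,285.71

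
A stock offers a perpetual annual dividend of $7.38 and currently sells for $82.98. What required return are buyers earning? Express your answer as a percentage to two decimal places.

8.89%

P = C/r ⇒ r = C/P = $7.38/$82.98 = 0.088937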